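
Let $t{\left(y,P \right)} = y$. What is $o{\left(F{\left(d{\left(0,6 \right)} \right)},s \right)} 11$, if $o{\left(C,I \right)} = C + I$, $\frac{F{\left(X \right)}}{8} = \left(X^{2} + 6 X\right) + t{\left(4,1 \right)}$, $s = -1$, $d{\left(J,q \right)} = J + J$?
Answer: $341$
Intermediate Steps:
$d{\left(J,q \right)} = 2 J$
$F{\left(X \right)} = 32 + 8 X^{2} + 48 X$ ($F{\left(X \right)} = 8 \left(\left(X^{2} + 6 X\right) + 4\right) = 8 \left(4 + X^{2} + 6 X\right) = 32 + 8 X^{2} + 48 X$)
$o{\left(F{\left(d{\left(0,6 \right)} \right)},s \right)} 11 = \left(\left(32 + 8 \left(2 \cdot 0\right)^{2} + 48 \cdot 2 \cdot 0\right) - 1\right) 11 = \left(\left(32 + 8 \cdot 0^{2} + 48 \cdot 0\right) - 1\right) 11 = \left(\left(32 + 8 \cdot 0 + 0\right) - 1\right) 11 = \left(\left(32 + 0 + 0\right) - 1\right) 11 = \left(32 - 1\right) 11 = 31 \cdot 11 = 341$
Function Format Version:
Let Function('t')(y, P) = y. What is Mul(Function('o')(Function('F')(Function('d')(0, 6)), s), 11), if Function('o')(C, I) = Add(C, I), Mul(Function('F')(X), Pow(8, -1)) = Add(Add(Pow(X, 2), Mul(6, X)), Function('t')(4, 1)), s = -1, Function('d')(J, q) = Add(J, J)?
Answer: 341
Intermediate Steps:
Function('d')(J, q) = Mul(2, J)
Function('F')(X) = Add(32, Mul(8, Pow(X, 2)), Mul(48, X)) (Function('F')(X) = Mul(8, Add(Add(Pow(X, 2), Mul(6, X)), 4)) = Mul(8, Add(4, Pow(X, 2), Mul(6, X))) = Add(32, Mul(8, Pow(X, 2)), Mul(48, X)))
Mul(Function('o')(Function('F')(Function('d')(0, 6)), s), 11) = Mul(Add(Add(32, Mul(8, Pow(Mul(2, 0), 2)), Mul(48, Mul(2, 0))), -1), 11) = Mul(Add(Add(32, Mul(8, Pow(0, 2)), Mul(48, 0)), -1), 11) = Mul(Add(Add(32, Mul(8, 0), 0), -1), 11) = Mul(Add(Add(32, 0, 0), -1), 11) = Mul(Add(32, -1), 11) = Mul(31, 11) = 341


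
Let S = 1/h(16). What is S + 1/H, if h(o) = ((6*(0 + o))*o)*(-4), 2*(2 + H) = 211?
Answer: 4027/423936 ≈ 0.0094991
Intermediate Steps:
H = 207/2 (H = -2 + (½)*211 = -2 + 211/2 = 207/2 ≈ 103.50)
h(o) = -24*o² (h(o) = ((6*o)*o)*(-4) = (6*o²)*(-4) = -24*o²)
S = -1/6144 (S = 1/(-24*16²) = 1/(-24*256) = 1/(-6144) = -1/6144 ≈ -0.00016276)
S + 1/H = -1/6144 + 1/(207/2) = -1/6144 + 2/207 = 4027/423936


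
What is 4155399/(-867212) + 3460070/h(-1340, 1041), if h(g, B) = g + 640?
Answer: -150176150207/30352420 ≈ -4947.8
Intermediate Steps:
h(g, B) = 640 + g
4155399/(-867212) + 3460070/h(-1340, 1041) = 4155399/(-867212) + 3460070/(640 - 1340) = 4155399*(-1/867212) + 3460070/(-700) = -4155399/867212 + 3460070*(-1/700) = -4155399/867212 - 346007/70 = -150176150207/30352420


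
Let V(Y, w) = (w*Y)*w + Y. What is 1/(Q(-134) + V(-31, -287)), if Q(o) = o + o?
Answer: -1/2553738 ≈ -3.9158e-7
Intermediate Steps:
Q(o) = 2*o
V(Y, w) = Y + Y*w² (V(Y, w) = (Y*w)*w + Y = Y*w² + Y = Y + Y*w²)
1/(Q(-134) + V(-31, -287)) = 1/(2*(-134) - 31*(1 + (-287)²)) = 1/(-268 - 31*(1 + 82369)) = 1/(-268 - 31*82370) = 1/(-268 - 2553470) = 1/(-2553738) = -1/2553738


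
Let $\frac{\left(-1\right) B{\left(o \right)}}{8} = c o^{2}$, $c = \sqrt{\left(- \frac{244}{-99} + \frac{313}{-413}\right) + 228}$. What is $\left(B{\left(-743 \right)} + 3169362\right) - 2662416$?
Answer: $506946 - \frac{4416392 \sqrt{42667951403}}{13629} \approx -6.6428 \cdot 10^{7}$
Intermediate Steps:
$c = \frac{\sqrt{42667951403}}{13629}$ ($c = \sqrt{\left(\left(-244\right) \left(- \frac{1}{99}\right) + 313 \left(- \frac{1}{413}\right)\right) + 228} = \sqrt{\left(\frac{244}{99} - \frac{313}{413}\right) + 228} = \sqrt{\frac{69785}{40887} + 228} = \sqrt{\frac{9392021}{40887}} = \frac{\sqrt{42667951403}}{13629} \approx 15.156$)
$B{\left(o \right)} = - \frac{8 \sqrt{42667951403} o^{2}}{13629}$ ($B{\left(o \right)} = - 8 \frac{\sqrt{42667951403}}{13629} o^{2} = - 8 \frac{\sqrt{42667951403} o^{2}}{13629} = - \frac{8 \sqrt{42667951403} o^{2}}{13629}$)
$\left(B{\left(-743 \right)} + 3169362\right) - 2662416 = \left(- \frac{8 \sqrt{42667951403} \left(-743\right)^{2}}{13629} + 3169362\right) - 2662416 = \left(\left(- \frac{8}{13629}\right) \sqrt{42667951403} \cdot 552049 + 3169362\right) - 2662416 = \left(- \frac{4416392 \sqrt{42667951403}}{13629} + 3169362\right) - 2662416 = \left(3169362 - \frac{4416392 \sqrt{42667951403}}{13629}\right) - 2662416 = 506946 - \frac{4416392 \sqrt{42667951403}}{13629}$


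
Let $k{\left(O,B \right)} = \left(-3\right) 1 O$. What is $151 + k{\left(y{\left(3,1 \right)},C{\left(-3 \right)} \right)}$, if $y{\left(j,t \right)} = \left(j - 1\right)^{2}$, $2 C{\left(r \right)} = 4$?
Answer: $139$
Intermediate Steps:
$C{\left(r \right)} = 2$ ($C{\left(r \right)} = \frac{1}{2} \cdot 4 = 2$)
$y{\left(j,t \right)} = \left(-1 + j\right)^{2}$
$k{\left(O,B \right)} = - 3 O$
$151 + k{\left(y{\left(3,1 \right)},C{\left(-3 \right)} \right)} = 151 - 3 \left(-1 + 3\right)^{2} = 151 - 3 \cdot 2^{2} = 151 - 12 = 139$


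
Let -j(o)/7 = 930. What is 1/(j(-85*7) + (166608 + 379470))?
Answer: 1/539568 ≈ 1.8533e-6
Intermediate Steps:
j(o) = -6510 (j(o) = -7*930 = -6510)
1/(j(-85*7) + (166608 + 379470)) = 1/(-6510 + (166608 + 379470)) = 1/(-6510 + 546078) = 1/539568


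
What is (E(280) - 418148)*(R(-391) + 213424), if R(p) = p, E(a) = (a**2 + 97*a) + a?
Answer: -66531910164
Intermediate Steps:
E(a) = a**2 + 98*a
(E(280) - 418148)*(R(-391) + 213424) = (280*(98 + 280) - 418148)*(-391 + 213424) = (280*378 - 418148)*213033 = (105840 - 418148)*213033 = -312308*213033 = -66531910164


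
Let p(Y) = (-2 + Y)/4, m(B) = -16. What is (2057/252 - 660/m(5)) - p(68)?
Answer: 4147/126 ≈ 32.913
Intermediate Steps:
p(Y) = -½ + Y/4 (p(Y) = (-2 + Y)/4 = -½ + Y/4)
(2057/252 - 660/m(5)) - p(68) = (2057/252 - 660/(-16)) - (-½ + (¼)*68) = (2057*(1/252) - 660*(-1/16)) - (-½ + 17) = (2057/252 + 165/4) - 1*33/2 = 3113/63 - 33/2 = 4147/126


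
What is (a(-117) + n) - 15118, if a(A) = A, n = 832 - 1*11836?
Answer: -26239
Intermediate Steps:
n = -11004 (n = 832 - 11836 = -11004)
(a(-117) + n) - 15118 = (-117 - 11004) - 15118 = -11121 - 15118 = -26239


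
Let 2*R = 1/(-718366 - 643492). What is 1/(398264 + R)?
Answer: 2723716/1084758029023 ≈ 2.5109e-6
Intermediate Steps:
R = -1/2723716 (R = 1/(2*(-718366 - 643492)) = (½)/(-1361858) = (½)*(-1/1361858) = -1/2723716 ≈ -3.6715e-7)
1/(398264 + R) = 1/(398264 - 1/2723716) = 1/(1084758029023/2723716) = 2723716/1084758029023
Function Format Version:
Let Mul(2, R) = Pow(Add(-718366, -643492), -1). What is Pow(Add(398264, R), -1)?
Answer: Rational(2723716, 1084758029023) ≈ 2.5109e-6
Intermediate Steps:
R = Rational(-1, 2723716) (R = Mul(Rational(1, 2), Pow(Add(-718366, -643492), -1)) = Mul(Rational(1, 2), Pow(-1361858, -1)) = Mul(Rational(1, 2), Rational(-1, 1361858)) = Rational(-1, 2723716) ≈ -3.6715e-7)
Pow(Add(398264, R), -1) = Pow(Add(398264, Rational(-1, 2723716)), -1) = Pow(Rational(1084758029023, 2723716), -1) = Rational(2723716, 1084758029023)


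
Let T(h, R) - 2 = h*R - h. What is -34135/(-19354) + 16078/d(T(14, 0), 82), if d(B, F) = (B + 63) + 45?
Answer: 78612643/464496 ≈ 169.24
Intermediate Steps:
T(h, R) = 2 - h + R*h (T(h, R) = 2 + (h*R - h) = 2 + (R*h - h) = 2 + (-h + R*h) = 2 - h + R*h)
d(B, F) = 108 + B (d(B, F) = (63 + B) + 45 = 108 + B)
-34135/(-19354) + 16078/d(T(14, 0), 82) = -34135/(-19354) + 16078/(108 + (2 - 1*14 + 0*14)) = -34135*(-1/19354) + 16078/(108 + (2 - 14 + 0)) = 34135/19354 + 16078/(108 - 12) = 34135/19354 + 16078/96 = 34135/19354 + 16078*(1/96) = 34135/19354 + 8039/48 = 78612643/464496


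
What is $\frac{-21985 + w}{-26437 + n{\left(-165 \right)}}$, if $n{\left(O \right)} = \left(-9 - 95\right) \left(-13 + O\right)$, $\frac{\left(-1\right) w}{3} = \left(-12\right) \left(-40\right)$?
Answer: $\frac{937}{317} \approx 2.9558$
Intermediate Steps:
$w = -1440$ ($w = - 3 \left(\left(-12\right) \left(-40\right)\right) = \left(-3\right) 480 = -1440$)
$n{\left(O \right)} = 1352 - 104 O$ ($n{\left(O \right)} = - 104 \left(-13 + O\right) = 1352 - 104 O$)
$\frac{-21985 + w}{-26437 + n{\left(-165 \right)}} = \frac{-21985 - 1440}{-26437 + \left(1352 - -17160\right)} = - \frac{23425}{-26437 + \left(1352 + 17160\right)} = - \frac{23425}{-26437 + 18512} = - \frac{23425}{-7925} = \left(-23425\right) \left(- \frac{1}{7925}\right) = \frac{937}{317}$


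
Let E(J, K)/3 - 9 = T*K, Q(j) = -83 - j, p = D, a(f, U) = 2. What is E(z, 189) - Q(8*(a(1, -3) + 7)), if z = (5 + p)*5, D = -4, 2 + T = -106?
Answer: -61054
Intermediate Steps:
T = -108 (T = -2 - 106 = -108)
p = -4
z = 5 (z = (5 - 4)*5 = 1*5 = 5)
E(J, K) = 27 - 324*K (E(J, K) = 27 + 3*(-108*K) = 27 - 324*K)
E(z, 189) - Q(8*(a(1, -3) + 7)) = (27 - 324*189) - (-83 - 8*(2 + 7)) = (27 - 61236) - (-83 - 8*9) = -61209 - (-83 - 1*72) = -61209 - (-83 - 72) = -61209 - 1*(-155) = -61209 + 155 = -61054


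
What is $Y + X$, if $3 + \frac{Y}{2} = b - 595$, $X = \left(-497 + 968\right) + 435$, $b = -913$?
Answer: $-2116$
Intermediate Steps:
$X = 906$ ($X = 471 + 435 = 906$)
$Y = -3022$ ($Y = -6 + 2 \left(-913 - 595\right) = -6 + 2 \left(-1508\right) = -6 - 3016 = -3022$)
$Y + X = -3022 + 906 = -2116$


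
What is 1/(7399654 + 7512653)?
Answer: 1/14912307 ≈ 6.7059e-8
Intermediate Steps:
1/(7399654 + 7512653) = 1/14912307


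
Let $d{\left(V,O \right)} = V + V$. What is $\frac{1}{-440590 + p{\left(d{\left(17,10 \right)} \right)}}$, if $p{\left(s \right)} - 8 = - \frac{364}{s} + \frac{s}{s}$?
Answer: $- \frac{17}{7490059} \approx -2.2697 \cdot 10^{-6}$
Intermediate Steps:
$d{\left(V,O \right)} = 2 V$
$p{\left(s \right)} = 9 - \frac{364}{s}$ ($p{\left(s \right)} = 8 - \left(\frac{364}{s} - \frac{s}{s}\right) = 8 + \left(- \frac{364}{s} + 1\right) = 8 + \left(1 - \frac{364}{s}\right) = 9 - \frac{364}{s}$)
$\frac{1}{-440590 + p{\left(d{\left(17,10 \right)} \right)}} = \frac{1}{-440590 + \left(9 - \frac{364}{2 \cdot 17}\right)} = \frac{1}{-440590 + \left(9 - \frac{364}{34}\right)} = \frac{1}{-440590 + \left(9 - \frac{182}{17}\right)} = \frac{1}{-440590 - \frac{29}{17}} = \frac{1}{- \frac{7490059}{17}} = - \frac{17}{7490059}$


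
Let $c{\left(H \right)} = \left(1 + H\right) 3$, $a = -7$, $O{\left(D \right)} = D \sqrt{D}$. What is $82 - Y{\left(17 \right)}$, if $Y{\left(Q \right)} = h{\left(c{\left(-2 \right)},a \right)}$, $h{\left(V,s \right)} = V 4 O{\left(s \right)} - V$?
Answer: $79 - 84 i \sqrt{7} \approx 79.0 - 222.24 i$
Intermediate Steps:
$O{\left(D \right)} = D^{\frac{3}{2}}$
$c{\left(H \right)} = 3 + 3 H$
$h{\left(V,s \right)} = - V + 4 V s^{\frac{3}{2}}$ ($h{\left(V,s \right)} = V 4 s^{\frac{3}{2}} - V = 4 V s^{\frac{3}{2}} - V = - V + 4 V s^{\frac{3}{2}}$)
$Y{\left(Q \right)} = 3 + 84 i \sqrt{7}$ ($Y{\left(Q \right)} = \left(3 + 3 \left(-2\right)\right) \left(-1 + 4 \left(-7\right)^{\frac{3}{2}}\right) = \left(3 - 6\right) \left(-1 + 4 \left(- 7 i \sqrt{7}\right)\right) = - 3 \left(-1 - 28 i \sqrt{7}\right) = 3 + 84 i \sqrt{7}$)
$82 - Y{\left(17 \right)} = 82 - \left(3 + 84 i \sqrt{7}\right) = 79 - 84 i \sqrt{7}$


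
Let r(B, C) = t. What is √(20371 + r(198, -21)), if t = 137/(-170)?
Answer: √588698610/170 ≈ 142.72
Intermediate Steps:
t = -137/170 (t = 137*(-1/170) = -137/170 ≈ -0.80588)
r(B, C) = -137/170
√(20371 + r(198, -21)) = √(20371 - 137/170) = √(3462933/170) = √588698610/170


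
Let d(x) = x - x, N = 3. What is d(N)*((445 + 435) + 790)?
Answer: 0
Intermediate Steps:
d(x) = 0
d(N)*((445 + 435) + 790) = 0*((445 + 435) + 790) = 0*(880 + 790) = 0*1670 = 0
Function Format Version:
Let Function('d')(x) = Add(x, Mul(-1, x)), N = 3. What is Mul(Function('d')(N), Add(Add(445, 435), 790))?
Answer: 0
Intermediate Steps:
Function('d')(x) = 0
Mul(Function('d')(N), Add(Add(445, 435), 790)) = Mul(0, Add(Add(445, 435), 790)) = Mul(0, Add(880, 790)) = Mul(0, 1670) = 0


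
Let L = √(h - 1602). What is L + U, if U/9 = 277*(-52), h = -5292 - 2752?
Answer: -129636 + I*√9646 ≈ -1.2964e+5 + 98.214*I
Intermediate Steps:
h = -8044
L = I*√9646 (L = √(-8044 - 1602) = √(-9646) = I*√9646 ≈ 98.214*I)
U = -129636 (U = 9*(277*(-52)) = 9*(-14404) = -129636)
L + U = I*√9646 - 129636 = -129636 + I*√9646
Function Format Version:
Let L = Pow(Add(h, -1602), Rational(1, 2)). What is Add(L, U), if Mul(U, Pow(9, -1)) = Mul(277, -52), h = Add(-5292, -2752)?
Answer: Add(-129636, Mul(I, Pow(9646, Rational(1, 2)))) ≈ Add(-1.2964e+5, Mul(98.214, I))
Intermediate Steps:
h = -8044
L = Mul(I, Pow(9646, Rational(1, 2))) (L = Pow(Add(-8044, -1602), Rational(1, 2)) = Pow(-9646, Rational(1, 2)) = Mul(I, Pow(9646, Rational(1, 2))) ≈ Mul(98.214, I))
U = -129636 (U = Mul(9, Mul(277, -52)) = Mul(9, -14404) = -129636)
Add(L, U) = Add(Mul(I, Pow(9646, Rational(1, 2))), -129636) = Add(-129636, Mul(I, Pow(9646, Rational(1, 2))))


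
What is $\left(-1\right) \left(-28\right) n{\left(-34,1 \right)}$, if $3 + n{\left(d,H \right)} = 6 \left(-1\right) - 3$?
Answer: $-336$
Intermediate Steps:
$n{\left(d,H \right)} = -12$ ($n{\left(d,H \right)} = -3 + \left(6 \left(-1\right) - 3\right) = -3 - 9 = -12$)
$\left(-1\right) \left(-28\right) n{\left(-34,1 \right)} = \left(-1\right) \left(-28\right) \left(-12\right) = 28 \left(-12\right) = -336$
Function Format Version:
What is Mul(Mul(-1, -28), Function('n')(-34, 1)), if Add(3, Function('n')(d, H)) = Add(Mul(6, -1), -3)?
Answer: -336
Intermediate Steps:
Function('n')(d, H) = -12 (Function('n')(d, H) = Add(-3, Add(Mul(6, -1), -3)) = Add(-3, Add(-6, -3)) = Add(-3, -9) = -12)
Mul(Mul(-1, -28), Function('n')(-34, 1)) = Mul(Mul(-1, -28), -12) = Mul(28, -12) = -336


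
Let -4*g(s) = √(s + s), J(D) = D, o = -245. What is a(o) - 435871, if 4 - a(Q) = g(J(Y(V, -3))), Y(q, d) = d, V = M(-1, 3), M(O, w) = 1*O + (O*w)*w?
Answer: -435867 + I*√6/4 ≈ -4.3587e+5 + 0.61237*I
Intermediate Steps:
M(O, w) = O + O*w²
V = -10 (V = -(1 + 3²) = -(1 + 9) = -1*10 = -10)
g(s) = -√2*√s/4 (g(s) = -√(s + s)/4 = -√2*√s/4)
a(Q) = 4 + I*√6/4 (a(Q) = 4 - (-1)*√2*√(-3)/4 = 4 - (-1)*√2*I*√3/4 = 4 - (-1)*I*√6/4 = 4 + I*√6/4)
a(o) - 435871 = (4 + I*√6/4) - 435871 = -435867 + I*√6/4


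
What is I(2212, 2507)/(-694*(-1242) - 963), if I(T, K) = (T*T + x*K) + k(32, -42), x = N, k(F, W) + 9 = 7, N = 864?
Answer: 1411798/172197 ≈ 8.1987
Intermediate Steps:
k(F, W) = -2 (k(F, W) = -9 + 7 = -2)
x = 864
I(T, K) = -2 + T² + 864*K (I(T, K) = (T*T + 864*K) - 2 = (T² + 864*K) - 2 = -2 + T² + 864*K)
I(2212, 2507)/(-694*(-1242) - 963) = (-2 + 2212² + 864*2507)/(-694*(-1242) - 963) = (-2 + 4892944 + 2166048)/(861948 - 963) = 7058990/860985 = 7058990*(1/860985) = 1411798/172197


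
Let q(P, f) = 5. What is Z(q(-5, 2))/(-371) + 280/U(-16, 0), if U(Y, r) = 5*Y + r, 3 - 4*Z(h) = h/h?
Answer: -1299/371 ≈ -3.5013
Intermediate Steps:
Z(h) = 1/2 (Z(h) = 3/4 - h/(4*h) = 3/4 - 1/4*1 = 3/4 - 1/4 = 1/2)
U(Y, r) = r + 5*Y
Z(q(-5, 2))/(-371) + 280/U(-16, 0) = (1/2)/(-371) + 280/(0 + 5*(-16)) = (1/2)*(-1/371) + 280/(0 - 80) = -1/742 + 280/(-80) = -1/742 + 280*(-1/80) = -1/742 - 7/2 = -1299/371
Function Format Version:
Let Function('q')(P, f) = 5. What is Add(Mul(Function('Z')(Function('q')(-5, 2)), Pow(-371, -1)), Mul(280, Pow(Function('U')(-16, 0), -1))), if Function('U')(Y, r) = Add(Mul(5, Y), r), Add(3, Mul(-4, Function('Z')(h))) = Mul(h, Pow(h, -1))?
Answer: Rational(-1299, 371) ≈ -3.5013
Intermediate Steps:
Function('Z')(h) = Rational(1, 2) (Function('Z')(h) = Add(Rational(3, 4), Mul(Rational(-1, 4), Mul(h, Pow(h, -1)))) = Add(Rational(3, 4), Mul(Rational(-1, 4), 1)) = Add(Rational(3, 4), Rational(-1, 4)) = Rational(1, 2))
Function('U')(Y, r) = Add(r, Mul(5, Y))
Add(Mul(Function('Z')(Function('q')(-5, 2)), Pow(-371, -1)), Mul(280, Pow(Function('U')(-16, 0), -1))) = Add(Mul(Rational(1, 2), Pow(-371, -1)), Mul(280, Pow(Add(0, Mul(5, -16)), -1))) = Add(Mul(Rational(1, 2), Rational(-1, 371)), Mul(280, Pow(Add(0, -80), -1))) = Add(Rational(-1, 742), Mul(280, Pow(-80, -1))) = Add(Rational(-1, 742), Mul(280, Rational(-1, 80))) = Add(Rational(-1, 742), Rational(-7, 2)) = Rational(-1299, 371)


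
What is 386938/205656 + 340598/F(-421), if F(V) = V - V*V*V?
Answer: 150742714499/79925248095 ≈ 1.8860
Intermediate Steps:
F(V) = V - V³ (F(V) = V - V²*V = V - V³)
386938/205656 + 340598/F(-421) = 386938/205656 + 340598/(-421 - 1*(-421)³) = 386938*(1/205656) + 340598/(-421 - 1*(-74618461)) = 193469/102828 + 340598/(-421 + 74618461) = 193469/102828 + 340598/74618040 = 193469/102828 + 340598*(1/74618040) = 193469/102828 + 170299/37309020 = 150742714499/79925248095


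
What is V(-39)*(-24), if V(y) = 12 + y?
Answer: 648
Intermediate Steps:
V(-39)*(-24) = (12 - 39)*(-24) = -27*(-24) = 648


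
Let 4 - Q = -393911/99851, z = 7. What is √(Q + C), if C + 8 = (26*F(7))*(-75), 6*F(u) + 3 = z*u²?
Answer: I*√1101710101692043/99851 ≈ 332.42*I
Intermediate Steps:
F(u) = -½ + 7*u²/6 (F(u) = -½ + (7*u²)/6 = -½ + 7*u²/6)
Q = 793315/99851 (Q = 4 - (-393911)/99851 = 4 - 1*(-393911/99851) = 4 + 393911/99851 = 793315/99851 ≈ 7.9450)
C = -110508 (C = -8 + (26*(-½ + (7/6)*7²))*(-75) = -8 + (26*(-½ + (7/6)*49))*(-75) = -8 + (26*(-½ + 343/6))*(-75) = -8 + (26*(170/3))*(-75) = -8 + (4420/3)*(-75) = -8 - 110500 = -110508)
√(Q + C) = √(793315/99851 - 110508) = √(-11033540993/99851) = I*√1101710101692043/99851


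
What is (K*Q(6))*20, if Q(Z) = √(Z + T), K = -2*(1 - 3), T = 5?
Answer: 80*√11 ≈ 265.33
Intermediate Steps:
K = 4 (K = -2*(-2) = 4)
Q(Z) = √(5 + Z) (Q(Z) = √(Z + 5) = √(5 + Z))
(K*Q(6))*20 = (4*√(5 + 6))*20 = (4*√11)*20 = 80*√11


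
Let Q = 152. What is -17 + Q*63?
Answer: 9559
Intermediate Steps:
-17 + Q*63 = -17 + 152*63 = -17 + 9576 = 9559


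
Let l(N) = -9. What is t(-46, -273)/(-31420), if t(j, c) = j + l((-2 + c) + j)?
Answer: 11/6284 ≈ 0.0017505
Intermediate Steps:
t(j, c) = -9 + j (t(j, c) = j - 9 = -9 + j)
t(-46, -273)/(-31420) = (-9 - 46)/(-31420) = -55*(-1/31420) = 11/6284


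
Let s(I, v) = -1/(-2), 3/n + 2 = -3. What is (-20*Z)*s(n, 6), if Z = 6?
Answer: -60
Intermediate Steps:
n = -⅗ (n = 3/(-2 - 3) = 3/(-5) = 3*(-⅕) = -⅗ ≈ -0.60000)
s(I, v) = ½ (s(I, v) = -1*(-½) = ½)
(-20*Z)*s(n, 6) = -20*6*(½) = -120*½ = -60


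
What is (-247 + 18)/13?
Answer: -229/13 ≈ -17.615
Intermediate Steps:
(-247 + 18)/13 = (1/13)*(-229) = -229/13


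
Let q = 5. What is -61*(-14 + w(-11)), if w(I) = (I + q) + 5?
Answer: 915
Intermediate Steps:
w(I) = 10 + I (w(I) = (I + 5) + 5 = (5 + I) + 5 = 10 + I)
-61*(-14 + w(-11)) = -61*(-14 + (10 - 11)) = -61*(-14 - 1) = -61*(-15) = 915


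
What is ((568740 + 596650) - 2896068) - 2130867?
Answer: -3861545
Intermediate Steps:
((568740 + 596650) - 2896068) - 2130867 = (1165390 - 2896068) - 2130867 = -1730678 - 2130867 = -3861545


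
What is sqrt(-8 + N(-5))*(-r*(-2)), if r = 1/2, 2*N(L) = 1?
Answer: I*sqrt(30)/2 ≈ 2.7386*I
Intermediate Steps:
N(L) = 1/2 (N(L) = (1/2)*1 = 1/2)
r = 1/2 ≈ 0.50000
sqrt(-8 + N(-5))*(-r*(-2)) = sqrt(-8 + 1/2)*(-1*1/2*(-2)) = sqrt(-15/2)*(-1/2*(-2)) = (I*sqrt(30)/2)*1 = I*sqrt(30)/2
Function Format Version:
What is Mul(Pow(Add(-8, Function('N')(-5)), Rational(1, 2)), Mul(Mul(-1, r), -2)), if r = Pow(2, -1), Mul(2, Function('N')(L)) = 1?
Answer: Mul(Rational(1, 2), I, Pow(30, Rational(1, 2))) ≈ Mul(2.7386, I)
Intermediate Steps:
Function('N')(L) = Rational(1, 2) (Function('N')(L) = Mul(Rational(1, 2), 1) = Rational(1, 2))
r = Rational(1, 2) ≈ 0.50000
Mul(Pow(Add(-8, Function('N')(-5)), Rational(1, 2)), Mul(Mul(-1, r), -2)) = Mul(Pow(Add(-8, Rational(1, 2)), Rational(1, 2)), Mul(Mul(-1, Rational(1, 2)), -2)) = Mul(Pow(Rational(-15, 2), Rational(1, 2)), Mul(Rational(-1, 2), -2)) = Mul(Mul(Rational(1, 2), I, Pow(30, Rational(1, 2))), 1) = Mul(Rational(1, 2), I, Pow(30, Rational(1, 2)))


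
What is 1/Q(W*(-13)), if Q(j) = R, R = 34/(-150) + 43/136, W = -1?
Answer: 10200/913 ≈ 11.172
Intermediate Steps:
R = 913/10200 (R = 34*(-1/150) + 43*(1/136) = -17/75 + 43/136 = 913/10200 ≈ 0.089510)
Q(j) = 913/10200
1/Q(W*(-13)) = 1/(913/10200) = 10200/913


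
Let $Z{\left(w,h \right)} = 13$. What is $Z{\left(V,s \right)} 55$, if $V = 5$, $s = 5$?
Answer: $715$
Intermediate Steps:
$Z{\left(V,s \right)} 55 = 13 \cdot 55 = 715$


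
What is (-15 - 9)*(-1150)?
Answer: 27600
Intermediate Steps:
(-15 - 9)*(-1150) = -24*(-1150) = 27600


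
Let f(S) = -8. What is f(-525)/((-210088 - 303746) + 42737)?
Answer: 8/471097 ≈ 1.6982e-5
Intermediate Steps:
f(-525)/((-210088 - 303746) + 42737) = -8/((-210088 - 303746) + 42737) = -8/(-513834 + 42737) = -8/(-471097) = -8*(-1/471097) = 8/471097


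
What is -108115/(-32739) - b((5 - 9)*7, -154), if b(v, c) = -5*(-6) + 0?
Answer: -124865/4677 ≈ -26.698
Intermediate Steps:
b(v, c) = 30 (b(v, c) = 30 + 0 = 30)
-108115/(-32739) - b((5 - 9)*7, -154) = -108115/(-32739) - 1*30 = -108115*(-1/32739) - 30 = 15445/4677 - 30 = -124865/4677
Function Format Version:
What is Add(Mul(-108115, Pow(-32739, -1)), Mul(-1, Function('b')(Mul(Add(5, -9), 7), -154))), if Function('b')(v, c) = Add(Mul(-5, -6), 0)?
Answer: Rational(-124865, 4677) ≈ -26.698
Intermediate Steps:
Function('b')(v, c) = 30 (Function('b')(v, c) = Add(30, 0) = 30)
Add(Mul(-108115, Pow(-32739, -1)), Mul(-1, Function('b')(Mul(Add(5, -9), 7), -154))) = Add(Mul(-108115, Pow(-32739, -1)), Mul(-1, 30)) = Add(Mul(-108115, Rational(-1, 32739)), -30) = Add(Rational(15445, 4677), -30) = Rational(-124865, 4677)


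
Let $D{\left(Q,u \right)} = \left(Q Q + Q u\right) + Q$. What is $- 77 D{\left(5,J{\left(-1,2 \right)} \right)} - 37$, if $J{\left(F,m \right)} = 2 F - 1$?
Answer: $-1192$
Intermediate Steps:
$J{\left(F,m \right)} = -1 + 2 F$
$D{\left(Q,u \right)} = Q + Q^{2} + Q u$ ($D{\left(Q,u \right)} = \left(Q^{2} + Q u\right) + Q = Q + Q^{2} + Q u$)
$- 77 D{\left(5,J{\left(-1,2 \right)} \right)} - 37 = - 77 \cdot 5 \left(1 + 5 + \left(-1 + 2 \left(-1\right)\right)\right) - 37 = - 77 \cdot 5 \left(1 + 5 - 3\right) - 37 = - 77 \cdot 5 \cdot 3 - 37 = \left(-77\right) 15 - 37 = -1155 - 37 = -1192$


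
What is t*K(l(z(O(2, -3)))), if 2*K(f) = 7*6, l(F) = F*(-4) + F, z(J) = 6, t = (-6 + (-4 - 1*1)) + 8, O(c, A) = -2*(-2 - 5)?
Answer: -63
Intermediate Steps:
O(c, A) = 14 (O(c, A) = -2*(-7) = 14)
t = -3 (t = (-6 + (-4 - 1)) + 8 = (-6 - 5) + 8 = -11 + 8 = -3)
l(F) = -3*F (l(F) = -4*F + F = -3*F)
K(f) = 21 (K(f) = (7*6)/2 = (½)*42 = 21)
t*K(l(z(O(2, -3)))) = -3*21 = -63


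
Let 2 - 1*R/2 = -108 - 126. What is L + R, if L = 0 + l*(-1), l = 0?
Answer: 472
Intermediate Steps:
R = 472 (R = 4 - 2*(-108 - 126) = 4 - 2*(-234) = 4 + 468 = 472)
L = 0 (L = 0 + 0*(-1) = 0 + 0 = 0)
L + R = 0 + 472 = 472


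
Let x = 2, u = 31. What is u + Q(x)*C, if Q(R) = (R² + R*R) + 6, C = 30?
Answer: 451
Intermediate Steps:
Q(R) = 6 + 2*R² (Q(R) = (R² + R²) + 6 = 2*R² + 6 = 6 + 2*R²)
u + Q(x)*C = 31 + (6 + 2*2²)*30 = 31 + (6 + 2*4)*30 = 31 + (6 + 8)*30 = 31 + 14*30 = 31 + 420 = 451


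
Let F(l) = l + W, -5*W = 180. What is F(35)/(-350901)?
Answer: 1/350901 ≈ 2.8498e-6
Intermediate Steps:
W = -36 (W = -1/5*180 = -36)
F(l) = -36 + l (F(l) = l - 36 = -36 + l)
F(35)/(-350901) = (-36 + 35)/(-350901) = -1*(-1/350901) = 1/350901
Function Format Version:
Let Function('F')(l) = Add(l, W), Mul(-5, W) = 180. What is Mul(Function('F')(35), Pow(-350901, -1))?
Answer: Rational(1, 350901) ≈ 2.8498e-6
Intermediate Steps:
W = -36 (W = Mul(Rational(-1, 5), 180) = -36)
Function('F')(l) = Add(-36, l) (Function('F')(l) = Add(l, -36) = Add(-36, l))
Mul(Function('F')(35), Pow(-350901, -1)) = Mul(Add(-36, 35), Pow(-350901, -1)) = Mul(-1, Rational(-1, 350901)) = Rational(1, 350901)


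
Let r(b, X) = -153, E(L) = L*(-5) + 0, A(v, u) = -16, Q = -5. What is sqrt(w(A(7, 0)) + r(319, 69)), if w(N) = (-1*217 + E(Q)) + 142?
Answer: I*sqrt(203) ≈ 14.248*I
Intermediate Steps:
E(L) = -5*L (E(L) = -5*L + 0 = -5*L)
w(N) = -50 (w(N) = (-1*217 - 5*(-5)) + 142 = (-217 + 25) + 142 = -192 + 142 = -50)
sqrt(w(A(7, 0)) + r(319, 69)) = sqrt(-50 - 153) = sqrt(-203) = I*sqrt(203)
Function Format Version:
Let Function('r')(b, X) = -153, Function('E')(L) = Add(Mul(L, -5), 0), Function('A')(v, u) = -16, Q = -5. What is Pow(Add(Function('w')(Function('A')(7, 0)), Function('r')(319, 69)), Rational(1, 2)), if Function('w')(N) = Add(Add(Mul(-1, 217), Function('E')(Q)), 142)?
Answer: Mul(I, Pow(203, Rational(1, 2))) ≈ Mul(14.248, I)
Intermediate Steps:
Function('E')(L) = Mul(-5, L) (Function('E')(L) = Add(Mul(-5, L), 0) = Mul(-5, L))
Function('w')(N) = -50 (Function('w')(N) = Add(Add(Mul(-1, 217), Mul(-5, -5)), 142) = Add(Add(-217, 25), 142) = Add(-192, 142) = -50)
Pow(Add(Function('w')(Function('A')(7, 0)), Function('r')(319, 69)), Rational(1, 2)) = Pow(Add(-50, -153), Rational(1, 2)) = Pow(-203, Rational(1, 2)) = Mul(I, Pow(203, Rational(1, 2)))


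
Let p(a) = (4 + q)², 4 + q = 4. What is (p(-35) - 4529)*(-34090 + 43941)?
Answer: -44457563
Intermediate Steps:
q = 0 (q = -4 + 4 = 0)
p(a) = 16 (p(a) = (4 + 0)² = 4² = 16)
(p(-35) - 4529)*(-34090 + 43941) = (16 - 4529)*(-34090 + 43941) = -4513*9851 = -44457563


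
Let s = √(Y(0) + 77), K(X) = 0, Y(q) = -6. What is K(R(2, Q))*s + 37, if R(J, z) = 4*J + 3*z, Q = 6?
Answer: 37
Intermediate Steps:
R(J, z) = 3*z + 4*J
s = √71 (s = √(-6 + 77) = √71 ≈ 8.4261)
K(R(2, Q))*s + 37 = 0*√71 + 37 = 0 + 37 = 37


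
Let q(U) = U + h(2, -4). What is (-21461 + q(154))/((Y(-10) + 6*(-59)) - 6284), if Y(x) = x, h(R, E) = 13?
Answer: 3549/1108 ≈ 3.2031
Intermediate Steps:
q(U) = 13 + U (q(U) = U + 13 = 13 + U)
(-21461 + q(154))/((Y(-10) + 6*(-59)) - 6284) = (-21461 + (13 + 154))/((-10 + 6*(-59)) - 6284) = (-21461 + 167)/((-10 - 354) - 6284) = -21294/(-364 - 6284) = -21294/(-6648) = -21294*(-1/6648) = 3549/1108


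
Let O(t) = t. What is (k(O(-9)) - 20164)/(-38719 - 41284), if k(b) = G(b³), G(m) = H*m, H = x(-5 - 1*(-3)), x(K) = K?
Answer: 18706/80003 ≈ 0.23382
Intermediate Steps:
H = -2 (H = -5 - 1*(-3) = -5 + 3 = -2)
G(m) = -2*m
k(b) = -2*b³
(k(O(-9)) - 20164)/(-38719 - 41284) = (-2*(-9)³ - 20164)/(-38719 - 41284) = (-2*(-729) - 20164)/(-80003) = (1458 - 20164)*(-1/80003) = -18706*(-1/80003) = 18706/80003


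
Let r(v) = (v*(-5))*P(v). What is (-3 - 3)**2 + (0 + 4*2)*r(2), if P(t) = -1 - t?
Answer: 276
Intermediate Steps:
r(v) = -5*v*(-1 - v) (r(v) = (v*(-5))*(-1 - v) = (-5*v)*(-1 - v) = -5*v*(-1 - v))
(-3 - 3)**2 + (0 + 4*2)*r(2) = (-3 - 3)**2 + (0 + 4*2)*(5*2*(1 + 2)) = (-6)**2 + (0 + 8)*(5*2*3) = 36 + 8*30 = 36 + 240 = 276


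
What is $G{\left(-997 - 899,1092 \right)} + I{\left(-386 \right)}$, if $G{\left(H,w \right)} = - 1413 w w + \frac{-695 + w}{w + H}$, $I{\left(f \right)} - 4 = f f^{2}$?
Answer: $- \frac{1400941123933}{804} \approx -1.7425 \cdot 10^{9}$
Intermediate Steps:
$I{\left(f \right)} = 4 + f^{3}$ ($I{\left(f \right)} = 4 + f f^{2} = 4 + f^{3}$)
$G{\left(H,w \right)} = - 1413 w^{2} + \frac{-695 + w}{H + w}$
$G{\left(-997 - 899,1092 \right)} + I{\left(-386 \right)} = \frac{-695 + 1092 - 1413 \cdot 1092^{3} - 1413 \left(-997 - 899\right) 1092^{2}}{\left(-997 - 899\right) + 1092} + \left(4 + \left(-386\right)^{3}\right) = \frac{-695 + 1092 - 1839967182144 - 1413 \left(-997 - 899\right) 1192464}{\left(-997 - 899\right) + 1092} + \left(4 - 57512456\right) = \frac{-695 + 1092 - 1839967182144 - \left(-2679048\right) 1192464}{-1896 + 1092} - 57512452 = \frac{-695 + 1092 - 1839967182144 + 3194668294272}{-804} - 57512452 = \left(- \frac{1}{804}\right) 1354701112525 - 57512452 = - \frac{1354701112525}{804} - 57512452 = - \frac{1400941123933}{804}$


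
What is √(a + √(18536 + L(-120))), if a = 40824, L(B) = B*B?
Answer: √(40824 + 2*√8234) ≈ 202.50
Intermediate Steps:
L(B) = B²
√(a + √(18536 + L(-120))) = √(40824 + √(18536 + (-120)²)) = √(40824 + √(18536 + 14400)) = √(40824 + √32936) = √(40824 + 2*√8234)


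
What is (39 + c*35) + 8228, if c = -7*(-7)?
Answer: 9982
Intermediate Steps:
c = 49
(39 + c*35) + 8228 = (39 + 49*35) + 8228 = (39 + 1715) + 8228 = 1754 + 8228 = 9982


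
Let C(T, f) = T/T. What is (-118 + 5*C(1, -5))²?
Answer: 12769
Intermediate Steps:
C(T, f) = 1
(-118 + 5*C(1, -5))² = (-118 + 5*1)² = (-118 + 5)² = (-113)² = 12769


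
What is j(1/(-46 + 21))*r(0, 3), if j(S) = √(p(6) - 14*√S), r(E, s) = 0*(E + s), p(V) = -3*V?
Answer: 0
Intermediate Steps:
r(E, s) = 0
j(S) = √(-18 - 14*√S) (j(S) = √(-3*6 - 14*√S) = √(-18 - 14*√S))
j(1/(-46 + 21))*r(0, 3) = √(-18 - 14*I/5)*0 = 0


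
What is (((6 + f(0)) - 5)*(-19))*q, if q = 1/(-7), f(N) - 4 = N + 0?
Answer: 95/7 ≈ 13.571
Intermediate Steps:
f(N) = 4 + N (f(N) = 4 + (N + 0) = 4 + N)
q = -⅐ ≈ -0.14286
(((6 + f(0)) - 5)*(-19))*q = (((6 + (4 + 0)) - 5)*(-19))*(-⅐) = (((6 + 4) - 5)*(-19))*(-⅐) = ((10 - 5)*(-19))*(-⅐) = (5*(-19))*(-⅐) = -95*(-⅐) = 95/7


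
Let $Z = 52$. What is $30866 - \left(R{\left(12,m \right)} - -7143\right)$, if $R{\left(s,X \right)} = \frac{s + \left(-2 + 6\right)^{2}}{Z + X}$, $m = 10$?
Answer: $\frac{735399}{31} \approx 23723.0$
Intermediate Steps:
$R{\left(s,X \right)} = \frac{16 + s}{52 + X}$ ($R{\left(s,X \right)} = \frac{s + \left(-2 + 6\right)^{2}}{52 + X} = \frac{s + 4^{2}}{52 + X} = \frac{s + 16}{52 + X} = \frac{16 + s}{52 + X}$)
$30866 - \left(R{\left(12,m \right)} - -7143\right) = 30866 - \left(\frac{16 + 12}{52 + 10} - -7143\right) = 30866 - \left(\frac{1}{62} \cdot 28 + 7143\right) = 30866 - \left(\frac{14}{31} + 7143\right) = 30866 - \frac{221447}{31} = \frac{735399}{31}$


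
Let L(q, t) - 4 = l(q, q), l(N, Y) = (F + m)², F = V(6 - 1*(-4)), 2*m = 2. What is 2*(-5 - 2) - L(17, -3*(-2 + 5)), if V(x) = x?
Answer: -139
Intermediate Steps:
m = 1 (m = (½)*2 = 1)
F = 10 (F = 6 - 1*(-4) = 6 + 4 = 10)
l(N, Y) = 121 (l(N, Y) = (10 + 1)² = 11² = 121)
L(q, t) = 125 (L(q, t) = 4 + 121 = 125)
2*(-5 - 2) - L(17, -3*(-2 + 5)) = 2*(-5 - 2) - 1*125 = 2*(-7) - 125 = -14 - 125 = -139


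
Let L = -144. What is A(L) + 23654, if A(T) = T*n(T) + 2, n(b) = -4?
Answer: 24232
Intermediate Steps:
A(T) = 2 - 4*T (A(T) = T*(-4) + 2 = -4*T + 2 = 2 - 4*T)
A(L) + 23654 = (2 - 4*(-144)) + 23654 = (2 + 576) + 23654 = 578 + 23654 = 24232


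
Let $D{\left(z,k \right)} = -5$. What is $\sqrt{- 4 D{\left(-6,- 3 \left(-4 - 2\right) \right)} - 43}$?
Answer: $i \sqrt{23} \approx 4.7958 i$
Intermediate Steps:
$\sqrt{- 4 D{\left(-6,- 3 \left(-4 - 2\right) \right)} - 43} = \sqrt{\left(-4\right) \left(-5\right) - 43} = \sqrt{20 - 43} = \sqrt{-23} = i \sqrt{23}$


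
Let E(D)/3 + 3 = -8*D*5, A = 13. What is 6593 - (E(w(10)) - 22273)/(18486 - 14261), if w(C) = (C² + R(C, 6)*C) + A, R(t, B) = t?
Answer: 27903267/4225 ≈ 6604.3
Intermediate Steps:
w(C) = 13 + 2*C² (w(C) = (C² + C*C) + 13 = (C² + C²) + 13 = 2*C² + 13 = 13 + 2*C²)
E(D) = -9 - 120*D (E(D) = -9 + 3*(-8*D*5) = -9 + 3*(-40*D) = -9 - 120*D)
6593 - (E(w(10)) - 22273)/(18486 - 14261) = 6593 - ((-9 - 120*(13 + 2*10²)) - 22273)/(18486 - 14261) = 6593 - ((-9 - 120*(13 + 2*100)) - 22273)/4225 = 6593 - ((-9 - 120*(13 + 200)) - 22273)/4225 = 6593 - ((-9 - 120*213) - 22273)/4225 = 6593 - ((-9 - 25560) - 22273)/4225 = 6593 - (-25569 - 22273)/4225 = 6593 - (-47842)/4225 = 6593 - 1*(-47842/4225) = 6593 + 47842/4225 = 27903267/4225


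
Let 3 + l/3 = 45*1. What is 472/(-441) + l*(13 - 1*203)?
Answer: -10558012/441 ≈ -23941.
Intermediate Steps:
l = 126 (l = -9 + 3*(45*1) = -9 + 3*45 = -9 + 135 = 126)
472/(-441) + l*(13 - 1*203) = 472/(-441) + 126*(13 - 1*203) = 472*(-1/441) + 126*(13 - 203) = -472/441 + 126*(-190) = -472/441 - 23940 = -10558012/441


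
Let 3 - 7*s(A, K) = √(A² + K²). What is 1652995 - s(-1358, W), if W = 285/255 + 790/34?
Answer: 11570962/7 + 2*√133283698/119 ≈ 1.6532e+6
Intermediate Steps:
W = 414/17 (W = 285*(1/255) + 790*(1/34) = 19/17 + 395/17 = 414/17 ≈ 24.353)
s(A, K) = 3/7 - √(A² + K²)/7
1652995 - s(-1358, W) = 1652995 - (3/7 - √((-1358)² + (414/17)²)/7) = 1652995 - (3/7 - √(1844164 + 171396/289)/7) = 1652995 - (3/7 - 2*√133283698/119) = 1652995 + (-3/7 + 2*√133283698/119) = 11570962/7 + 2*√133283698/119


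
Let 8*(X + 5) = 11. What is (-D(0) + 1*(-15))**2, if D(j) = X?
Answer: 8281/64 ≈ 129.39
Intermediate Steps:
X = -29/8 (X = -5 + (1/8)*11 = -5 + 11/8 = -29/8 ≈ -3.6250)
D(j) = -29/8
(-D(0) + 1*(-15))**2 = (-1*(-29/8) + 1*(-15))**2 = (29/8 - 15)**2 = (-91/8)**2 = 8281/64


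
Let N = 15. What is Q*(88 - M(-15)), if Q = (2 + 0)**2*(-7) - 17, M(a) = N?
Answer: -3285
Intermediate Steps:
M(a) = 15
Q = -45 (Q = 2**2*(-7) - 17 = 4*(-7) - 17 = -28 - 17 = -45)
Q*(88 - M(-15)) = -45*(88 - 1*15) = -45*(88 - 15) = -45*73 = -3285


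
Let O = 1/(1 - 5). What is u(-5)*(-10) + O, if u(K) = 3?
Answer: -121/4 ≈ -30.250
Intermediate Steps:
O = -¼ (O = 1/(-4) = -¼ ≈ -0.25000)
u(-5)*(-10) + O = 3*(-10) - ¼ = -30 - ¼ = -121/4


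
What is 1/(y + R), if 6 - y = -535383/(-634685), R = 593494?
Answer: 634685/376685012117 ≈ 1.6849e-6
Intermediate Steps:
y = 3272727/634685 (y = 6 - (-535383)/(-634685) = 6 - (-535383)*(-1)/634685 = 6 - 1*535383/634685 = 6 - 535383/634685 = 3272727/634685 ≈ 5.1565)
1/(y + R) = 1/(3272727/634685 + 593494) = 1/(376685012117/634685) = 634685/376685012117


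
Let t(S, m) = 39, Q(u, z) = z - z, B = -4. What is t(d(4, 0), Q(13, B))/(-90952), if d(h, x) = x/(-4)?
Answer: -39/90952 ≈ -0.00042880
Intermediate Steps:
d(h, x) = -x/4 (d(h, x) = x*(-1/4) = -x/4)
Q(u, z) = 0
t(d(4, 0), Q(13, B))/(-90952) = 39/(-90952) = 39*(-1/90952) = -39/90952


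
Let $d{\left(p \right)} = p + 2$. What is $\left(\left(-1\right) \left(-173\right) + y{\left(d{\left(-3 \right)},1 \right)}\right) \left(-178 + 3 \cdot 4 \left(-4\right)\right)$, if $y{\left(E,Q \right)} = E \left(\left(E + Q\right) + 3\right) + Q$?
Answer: $-38646$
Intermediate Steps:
$d{\left(p \right)} = 2 + p$
$y{\left(E,Q \right)} = Q + E \left(3 + E + Q\right)$ ($y{\left(E,Q \right)} = E \left(3 + E + Q\right) + Q = Q + E \left(3 + E + Q\right)$)
$\left(\left(-1\right) \left(-173\right) + y{\left(d{\left(-3 \right)},1 \right)}\right) \left(-178 + 3 \cdot 4 \left(-4\right)\right) = \left(\left(-1\right) \left(-173\right) + \left(1 + \left(2 - 3\right)^{2} + 3 \left(2 - 3\right) + \left(2 - 3\right) 1\right)\right) \left(-178 + 3 \cdot 4 \left(-4\right)\right) = \left(173 + \left(1 + \left(-1\right)^{2} + 3 \left(-1\right) - 1\right)\right) \left(-178 + 12 \left(-4\right)\right) = \left(173 + \left(1 + 1 - 3 - 1\right)\right) \left(-178 - 48\right) = \left(173 - 2\right) \left(-226\right) = 171 \left(-226\right) = -38646$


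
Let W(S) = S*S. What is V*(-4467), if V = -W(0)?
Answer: 0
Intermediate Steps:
W(S) = S**2
V = 0 (V = -1*0**2 = -1*0 = 0)
V*(-4467) = 0*(-4467) = 0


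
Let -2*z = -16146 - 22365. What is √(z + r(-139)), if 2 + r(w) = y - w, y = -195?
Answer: √76790/2 ≈ 138.55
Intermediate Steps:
r(w) = -197 - w (r(w) = -2 + (-195 - w) = -197 - w)
z = 38511/2 (z = -(-16146 - 22365)/2 = -½*(-38511) = 38511/2 ≈ 19256.)
√(z + r(-139)) = √(38511/2 + (-197 - 1*(-139))) = √(38511/2 + (-197 + 139)) = √(38511/2 - 58) = √(38395/2) = √76790/2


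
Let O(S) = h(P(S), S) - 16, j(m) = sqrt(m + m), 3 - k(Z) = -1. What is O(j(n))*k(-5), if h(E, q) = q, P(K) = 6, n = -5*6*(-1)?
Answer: -64 + 8*sqrt(15) ≈ -33.016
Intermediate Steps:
n = 30 (n = -30*(-1) = 30)
k(Z) = 4 (k(Z) = 3 - 1*(-1) = 3 + 1 = 4)
j(m) = sqrt(2)*sqrt(m) (j(m) = sqrt(2*m) = sqrt(2)*sqrt(m))
O(S) = -16 + S (O(S) = S - 16 = -16 + S)
O(j(n))*k(-5) = (-16 + sqrt(2)*sqrt(30))*4 = (-16 + 2*sqrt(15))*4 = -64 + 8*sqrt(15)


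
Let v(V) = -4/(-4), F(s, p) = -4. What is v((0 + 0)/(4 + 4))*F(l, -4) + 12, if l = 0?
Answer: 8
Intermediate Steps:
v(V) = 1 (v(V) = -4*(-¼) = 1)
v((0 + 0)/(4 + 4))*F(l, -4) + 12 = 1*(-4) + 12 = -4 + 12 = 8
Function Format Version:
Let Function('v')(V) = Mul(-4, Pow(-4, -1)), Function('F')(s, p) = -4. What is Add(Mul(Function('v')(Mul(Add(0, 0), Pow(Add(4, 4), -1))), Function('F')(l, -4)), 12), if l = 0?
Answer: 8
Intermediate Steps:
Function('v')(V) = 1 (Function('v')(V) = Mul(-4, Rational(-1, 4)) = 1)
Add(Mul(Function('v')(Mul(Add(0, 0), Pow(Add(4, 4), -1))), Function('F')(l, -4)), 12) = Add(Mul(1, -4), 12) = Add(-4, 12) = 8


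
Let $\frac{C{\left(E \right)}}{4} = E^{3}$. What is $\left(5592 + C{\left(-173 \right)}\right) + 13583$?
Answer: $-20691693$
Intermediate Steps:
$C{\left(E \right)} = 4 E^{3}$
$\left(5592 + C{\left(-173 \right)}\right) + 13583 = \left(5592 + 4 \left(-173\right)^{3}\right) + 13583 = \left(5592 + 4 \left(-5177717\right)\right) + 13583 = \left(5592 - 20710868\right) + 13583 = -20705276 + 13583 = -20691693$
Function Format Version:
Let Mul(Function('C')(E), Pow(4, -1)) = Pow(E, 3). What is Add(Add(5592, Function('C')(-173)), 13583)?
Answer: -20691693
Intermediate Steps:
Function('C')(E) = Mul(4, Pow(E, 3))
Add(Add(5592, Function('C')(-173)), 13583) = Add(Add(5592, Mul(4, Pow(-173, 3))), 13583) = Add(Add(5592, Mul(4, -5177717)), 13583) = Add(Add(5592, -20710868), 13583) = Add(-20705276, 13583) = -20691693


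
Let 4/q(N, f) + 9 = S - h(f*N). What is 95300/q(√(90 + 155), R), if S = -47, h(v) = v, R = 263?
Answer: -1334200 - 43861825*√5 ≈ -9.9412e+7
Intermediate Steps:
q(N, f) = 4/(-56 - N*f) (q(N, f) = 4/(-9 + (-47 - f*N)) = 4/(-9 + (-47 - N*f)) = 4/(-56 - N*f))
95300/q(√(90 + 155), R) = 95300/((-4/(56 + √(90 + 155)*263))) = 95300/((-4/(56 + √245*263))) = 95300/((-4/(56 + (7*√5)*263))) = 95300/((-4/(56 + 1841*√5))) = 95300*(-14 - 1841*√5/4) = -1334200 - 43861825*√5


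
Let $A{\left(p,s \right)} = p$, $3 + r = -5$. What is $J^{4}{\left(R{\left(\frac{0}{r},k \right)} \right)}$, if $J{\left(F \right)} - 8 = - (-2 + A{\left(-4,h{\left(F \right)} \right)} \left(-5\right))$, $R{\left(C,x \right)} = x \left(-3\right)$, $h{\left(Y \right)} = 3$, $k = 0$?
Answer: $10000$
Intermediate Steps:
$r = -8$ ($r = -3 - 5 = -8$)
$R{\left(C,x \right)} = - 3 x$
$J{\left(F \right)} = -10$ ($J{\left(F \right)} = 8 - \left(-2 - -20\right) = 8 - \left(-2 + 20\right) = 8 - 18 = -10$)
$J^{4}{\left(R{\left(\frac{0}{r},k \right)} \right)} = \left(-10\right)^{4} = 10000$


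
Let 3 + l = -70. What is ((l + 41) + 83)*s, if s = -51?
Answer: -2601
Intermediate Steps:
l = -73 (l = -3 - 70 = -73)
((l + 41) + 83)*s = ((-73 + 41) + 83)*(-51) = (-32 + 83)*(-51) = 51*(-51) = -2601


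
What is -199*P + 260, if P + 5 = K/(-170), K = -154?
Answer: 91352/85 ≈ 1074.7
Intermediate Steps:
P = -348/85 (P = -5 - 154/(-170) = -5 - 154*(-1/170) = -5 + 77/85 = -348/85 ≈ -4.0941)
-199*P + 260 = -199*(-348/85) + 260 = 69252/85 + 260 = 91352/85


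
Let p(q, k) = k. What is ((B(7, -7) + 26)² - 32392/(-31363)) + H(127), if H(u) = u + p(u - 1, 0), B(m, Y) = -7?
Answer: 15337536/31363 ≈ 489.03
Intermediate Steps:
H(u) = u (H(u) = u + 0 = u)
((B(7, -7) + 26)² - 32392/(-31363)) + H(127) = ((-7 + 26)² - 32392/(-31363)) + 127 = (19² - 32392*(-1/31363)) + 127 = (361 + 32392/31363) + 127 = 11354435/31363 + 127 = 15337536/31363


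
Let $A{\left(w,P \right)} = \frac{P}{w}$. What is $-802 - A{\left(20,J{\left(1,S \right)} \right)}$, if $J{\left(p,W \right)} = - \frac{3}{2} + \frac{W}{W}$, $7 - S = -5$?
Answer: $- \frac{32079}{40} \approx -801.97$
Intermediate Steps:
$S = 12$ ($S = 7 - -5 = 7 + 5 = 12$)
$J{\left(p,W \right)} = - \frac{1}{2}$ ($J{\left(p,W \right)} = \left(-3\right) \frac{1}{2} + 1 = - \frac{3}{2} + 1 = - \frac{1}{2}$)
$-802 - A{\left(20,J{\left(1,S \right)} \right)} = -802 - - \frac{1}{2 \cdot 20} = -802 - \left(- \frac{1}{2}\right) \frac{1}{20} = -802 - - \frac{1}{40} = -802 + \frac{1}{40} = - \frac{32079}{40}$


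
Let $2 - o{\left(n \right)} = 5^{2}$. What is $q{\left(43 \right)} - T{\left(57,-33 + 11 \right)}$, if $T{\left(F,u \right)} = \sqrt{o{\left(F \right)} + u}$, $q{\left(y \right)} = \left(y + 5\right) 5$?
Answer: $240 - 3 i \sqrt{5} \approx 240.0 - 6.7082 i$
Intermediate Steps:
$o{\left(n \right)} = -23$ ($o{\left(n \right)} = 2 - 5^{2} = 2 - 25 = -23$)
$q{\left(y \right)} = 25 + 5 y$ ($q{\left(y \right)} = \left(5 + y\right) 5 = 25 + 5 y$)
$T{\left(F,u \right)} = \sqrt{-23 + u}$
$q{\left(43 \right)} - T{\left(57,-33 + 11 \right)} = \left(25 + 5 \cdot 43\right) - \sqrt{-23 + \left(-33 + 11\right)} = \left(25 + 215\right) - \sqrt{-23 - 22} = 240 - \sqrt{-45} = 240 - 3 i \sqrt{5}$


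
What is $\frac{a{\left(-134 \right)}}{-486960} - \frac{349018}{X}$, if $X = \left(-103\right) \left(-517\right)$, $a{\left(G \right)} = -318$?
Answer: $- \frac{28323478577}{4321851160} \approx -6.5536$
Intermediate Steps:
$X = 53251$
$\frac{a{\left(-134 \right)}}{-486960} - \frac{349018}{X} = - \frac{318}{-486960} - \frac{349018}{53251} = \left(-318\right) \left(- \frac{1}{486960}\right) - \frac{349018}{53251} = \frac{53}{81160} - \frac{349018}{53251} = - \frac{28323478577}{4321851160}$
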